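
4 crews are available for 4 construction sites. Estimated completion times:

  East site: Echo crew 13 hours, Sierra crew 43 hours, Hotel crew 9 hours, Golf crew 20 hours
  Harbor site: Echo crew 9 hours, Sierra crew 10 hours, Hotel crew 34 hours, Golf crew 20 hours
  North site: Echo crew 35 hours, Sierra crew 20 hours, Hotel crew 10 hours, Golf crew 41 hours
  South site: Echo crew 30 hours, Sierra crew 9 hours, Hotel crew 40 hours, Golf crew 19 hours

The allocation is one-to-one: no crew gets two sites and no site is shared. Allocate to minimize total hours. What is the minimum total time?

Min total: 48 hours

Optimal: Echo crew→Harbor site (9 hours), Sierra crew→South site (9 hours), Hotel crew→North site (10 hours), Golf crew→East site (20 hours) — total 9+9+10+20 = 48 hours.
Min-entry greedy (repeatedly take the single cheapest remaining cell) gives 68 hours, worse by 20.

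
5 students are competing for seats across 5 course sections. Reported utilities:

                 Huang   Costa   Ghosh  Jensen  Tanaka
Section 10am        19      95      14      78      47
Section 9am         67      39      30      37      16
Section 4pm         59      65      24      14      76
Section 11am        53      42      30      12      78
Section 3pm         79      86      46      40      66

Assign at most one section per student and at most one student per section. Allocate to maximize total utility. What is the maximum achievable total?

Max total: 337 points

Optimal: Huang→Section 9am (67 points), Costa→Section 3pm (86 points), Ghosh→Section 11am (30 points), Jensen→Section 10am (78 points), Tanaka→Section 4pm (76 points) — total 67+86+30+78+76 = 337 points.
Row-greedy (each student in turn takes its best remaining section) gives 296 points, worse by 41.
No other one-to-one assignment exceeds 337 points.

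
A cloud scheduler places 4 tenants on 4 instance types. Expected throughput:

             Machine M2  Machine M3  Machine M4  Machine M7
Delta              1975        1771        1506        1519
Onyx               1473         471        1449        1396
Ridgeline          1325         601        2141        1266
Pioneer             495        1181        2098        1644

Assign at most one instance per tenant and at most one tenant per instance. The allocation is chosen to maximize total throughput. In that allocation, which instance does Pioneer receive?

This is a one-to-one assignment (maximum-weight bipartite matching).
Optimal: Delta→Machine M3 (1771 ops/s), Onyx→Machine M2 (1473 ops/s), Ridgeline→Machine M4 (2141 ops/s), Pioneer→Machine M7 (1644 ops/s) — total 1771+1473+2141+1644 = 7029 ops/s.
Row-greedy (each tenant in turn takes its best remaining instance) gives 5871 ops/s, worse by 1158.
Next-best assignment: Delta→Machine M2, Onyx→Machine M7, Ridgeline→Machine M4, Pioneer→Machine M3 = 6693 ops/s.
Checked against all permutations: 7029 ops/s is optimal.
Pioneer's own top instance is Machine M4 (2098 ops/s), but forcing Pioneer→Machine M4 and reassigning the rest optimally gives only 6608 ops/s — worse by 421.

Pioneer receives Machine M7.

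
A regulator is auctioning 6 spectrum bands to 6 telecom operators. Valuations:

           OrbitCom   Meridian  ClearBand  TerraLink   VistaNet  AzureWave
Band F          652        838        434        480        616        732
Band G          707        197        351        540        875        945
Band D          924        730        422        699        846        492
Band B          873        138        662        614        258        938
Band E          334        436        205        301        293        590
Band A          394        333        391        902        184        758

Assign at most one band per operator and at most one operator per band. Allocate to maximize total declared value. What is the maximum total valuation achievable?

This is the linear assignment problem.
Optimal: OrbitCom→Band D ($924M), Meridian→Band F ($838M), ClearBand→Band B ($662M), TerraLink→Band A ($902M), VistaNet→Band G ($875M), AzureWave→Band E ($590M) — total 924+838+662+902+875+590 = $4791M.
Max-entry greedy (repeatedly take the single best remaining cell) gives $4564M, worse by 227.
Next-best assignment: OrbitCom→Band D, Meridian→Band F, ClearBand→Band E, TerraLink→Band A, VistaNet→Band G, AzureWave→Band B = $4682M.
Swapping ClearBand↔Meridian (ClearBand→Band F $434M, Meridian→Band B $138M) loses 928.
No other one-to-one assignment exceeds $4791M.

Max total: $4791M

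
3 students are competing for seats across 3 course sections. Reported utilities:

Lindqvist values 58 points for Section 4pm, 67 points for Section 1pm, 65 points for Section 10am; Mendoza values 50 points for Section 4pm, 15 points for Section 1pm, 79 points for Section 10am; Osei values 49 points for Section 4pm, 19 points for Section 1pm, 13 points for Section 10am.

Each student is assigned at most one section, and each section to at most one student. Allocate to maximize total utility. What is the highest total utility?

Maximum total: 195 points

Optimal: Lindqvist→Section 1pm (67 points), Mendoza→Section 10am (79 points), Osei→Section 4pm (49 points) — total 67+79+49 = 195 points.
Column-greedy (each section in turn goes to its best remaining student) gives 156 points, worse by 39.
Checked against all permutations: 195 points is optimal.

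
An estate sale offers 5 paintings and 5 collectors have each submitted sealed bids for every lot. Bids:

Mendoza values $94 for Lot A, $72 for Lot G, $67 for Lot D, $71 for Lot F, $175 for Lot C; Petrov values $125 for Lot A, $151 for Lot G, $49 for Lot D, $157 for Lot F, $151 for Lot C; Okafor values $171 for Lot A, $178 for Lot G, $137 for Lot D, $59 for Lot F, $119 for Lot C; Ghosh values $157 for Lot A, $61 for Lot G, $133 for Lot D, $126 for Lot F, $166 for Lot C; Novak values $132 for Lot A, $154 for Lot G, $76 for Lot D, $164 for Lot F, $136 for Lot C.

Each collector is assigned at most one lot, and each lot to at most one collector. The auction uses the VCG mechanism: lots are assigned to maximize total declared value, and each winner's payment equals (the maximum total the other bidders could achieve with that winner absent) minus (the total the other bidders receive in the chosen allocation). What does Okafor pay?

Efficient allocation: Mendoza→Lot C ($175), Petrov→Lot G ($151), Okafor→Lot A ($171), Ghosh→Lot D ($133), Novak→Lot F ($164); total welfare W = $794.
Okafor receives Lot A at value $171, so the others get W − 171 = $623.
Without Okafor: best allocation of the remaining 4 bidders over all 5 lots is Mendoza→Lot C ($175), Petrov→Lot G ($151), Ghosh→Lot A ($157), Novak→Lot F ($164), total $647.
VCG payment = (others' best without Okafor) − (others' welfare with Okafor) = 647 − 623 = $24.

Okafor pays $24.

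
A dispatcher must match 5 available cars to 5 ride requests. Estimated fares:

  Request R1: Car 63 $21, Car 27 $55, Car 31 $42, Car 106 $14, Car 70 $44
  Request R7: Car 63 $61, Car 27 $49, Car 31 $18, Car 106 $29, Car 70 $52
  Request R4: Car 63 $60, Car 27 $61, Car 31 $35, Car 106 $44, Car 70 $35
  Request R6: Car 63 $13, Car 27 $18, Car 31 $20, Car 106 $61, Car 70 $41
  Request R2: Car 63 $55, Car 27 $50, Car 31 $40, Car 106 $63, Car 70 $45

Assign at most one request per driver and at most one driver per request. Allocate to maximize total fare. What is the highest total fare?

Maximum total: $271

Optimal: Car 63→Request R2 ($55), Car 27→Request R4 ($61), Car 31→Request R1 ($42), Car 106→Request R6 ($61), Car 70→Request R7 ($52) — total 55+61+42+61+52 = $271.
Column-greedy (each request in turn goes to its best remaining driver) gives $241, worse by 30.
Next-best assignment: Car 63→Request R7, Car 27→Request R4, Car 31→Request R1, Car 106→Request R6, Car 70→Request R2 = $270.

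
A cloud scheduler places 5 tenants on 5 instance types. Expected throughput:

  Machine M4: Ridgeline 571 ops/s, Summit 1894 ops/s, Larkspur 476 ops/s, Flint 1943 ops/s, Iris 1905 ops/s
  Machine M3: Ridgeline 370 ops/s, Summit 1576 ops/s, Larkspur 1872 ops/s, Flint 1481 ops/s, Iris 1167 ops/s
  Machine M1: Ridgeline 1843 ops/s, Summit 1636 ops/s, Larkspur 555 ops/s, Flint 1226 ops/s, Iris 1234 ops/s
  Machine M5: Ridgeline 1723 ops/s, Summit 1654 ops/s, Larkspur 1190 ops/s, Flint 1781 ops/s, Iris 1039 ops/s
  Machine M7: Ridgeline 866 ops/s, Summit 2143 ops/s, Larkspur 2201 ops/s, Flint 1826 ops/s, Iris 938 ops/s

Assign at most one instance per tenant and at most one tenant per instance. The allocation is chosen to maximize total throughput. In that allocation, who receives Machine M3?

Larkspur receives Machine M3.

Optimal: Ridgeline→Machine M1 (1843 ops/s), Summit→Machine M7 (2143 ops/s), Larkspur→Machine M3 (1872 ops/s), Flint→Machine M5 (1781 ops/s), Iris→Machine M4 (1905 ops/s) — total 1843+2143+1872+1781+1905 = 9544 ops/s.
Column-greedy (each instance in turn goes to its best remaining tenant) gives 8250 ops/s, worse by 1294.
Swapping Flint↔Larkspur (Flint→Machine M3 1481 ops/s, Larkspur→Machine M5 1190 ops/s) loses 982.
Larkspur's own top instance is Machine M7 (2201 ops/s), but forcing Larkspur→Machine M7 and reassigning the rest optimally gives only 9306 ops/s — worse by 238.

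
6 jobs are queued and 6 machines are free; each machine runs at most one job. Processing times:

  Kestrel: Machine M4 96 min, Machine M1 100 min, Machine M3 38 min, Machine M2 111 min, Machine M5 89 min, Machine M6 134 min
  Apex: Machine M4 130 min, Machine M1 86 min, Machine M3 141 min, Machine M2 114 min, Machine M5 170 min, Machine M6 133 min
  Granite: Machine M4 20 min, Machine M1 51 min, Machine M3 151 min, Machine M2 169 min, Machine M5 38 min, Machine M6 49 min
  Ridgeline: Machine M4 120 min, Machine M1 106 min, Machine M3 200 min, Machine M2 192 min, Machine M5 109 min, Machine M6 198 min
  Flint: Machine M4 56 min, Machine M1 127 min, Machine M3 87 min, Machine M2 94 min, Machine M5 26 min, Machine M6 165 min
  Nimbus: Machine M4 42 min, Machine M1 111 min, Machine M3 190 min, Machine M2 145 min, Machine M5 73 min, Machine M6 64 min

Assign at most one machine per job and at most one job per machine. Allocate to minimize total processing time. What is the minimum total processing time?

Optimal: Kestrel→Machine M3 (38 min), Apex→Machine M2 (114 min), Granite→Machine M4 (20 min), Ridgeline→Machine M1 (106 min), Flint→Machine M5 (26 min), Nimbus→Machine M6 (64 min) — total 38+114+20+106+26+64 = 368 min.
Min-entry greedy (repeatedly take the single cheapest remaining cell) gives 426 min, worse by 58.
Every other assignment is strictly worse.

Min total: 368 min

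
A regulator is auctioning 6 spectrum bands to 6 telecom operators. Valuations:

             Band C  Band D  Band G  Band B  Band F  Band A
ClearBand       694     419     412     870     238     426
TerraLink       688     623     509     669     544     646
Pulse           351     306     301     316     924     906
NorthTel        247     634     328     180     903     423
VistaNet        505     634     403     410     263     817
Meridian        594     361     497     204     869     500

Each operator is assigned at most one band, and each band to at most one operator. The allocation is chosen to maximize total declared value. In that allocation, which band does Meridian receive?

Meridian receives Band G.

Optimal: ClearBand→Band B ($870M), TerraLink→Band C ($688M), Pulse→Band A ($906M), NorthTel→Band F ($903M), VistaNet→Band D ($634M), Meridian→Band G ($497M) — total 870+688+906+903+634+497 = $4498M.
Next-best assignment: ClearBand→Band B, TerraLink→Band C, Pulse→Band F, NorthTel→Band D, VistaNet→Band A, Meridian→Band G = $4430M.
Swapping TerraLink↔NorthTel (TerraLink→Band F $544M, NorthTel→Band C $247M) loses 800.
Every other assignment is strictly worse.
Meridian's own top band is Band F ($869M), but forcing Meridian→Band F and reassigning the rest optimally gives only $4370M — worse by 128.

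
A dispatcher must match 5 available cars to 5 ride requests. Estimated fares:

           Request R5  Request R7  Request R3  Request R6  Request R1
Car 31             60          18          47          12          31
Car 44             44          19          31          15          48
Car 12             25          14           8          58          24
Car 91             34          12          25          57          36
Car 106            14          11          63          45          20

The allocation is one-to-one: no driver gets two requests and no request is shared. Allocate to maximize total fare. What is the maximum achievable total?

Treat this as an assignment problem: match each driver to one request.
Optimal: Car 31→Request R5 ($60), Car 44→Request R1 ($48), Car 12→Request R7 ($14), Car 91→Request R6 ($57), Car 106→Request R3 ($63) — total 60+48+14+57+63 = $242.

Max total: $242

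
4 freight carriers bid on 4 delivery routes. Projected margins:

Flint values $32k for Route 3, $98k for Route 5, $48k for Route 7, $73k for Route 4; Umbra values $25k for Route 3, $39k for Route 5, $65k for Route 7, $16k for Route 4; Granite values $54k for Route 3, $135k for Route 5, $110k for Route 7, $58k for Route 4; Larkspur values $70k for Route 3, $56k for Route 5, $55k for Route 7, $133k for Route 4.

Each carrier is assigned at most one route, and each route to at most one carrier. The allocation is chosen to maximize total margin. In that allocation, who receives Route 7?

Granite receives Route 7.

Optimal: Flint→Route 5 ($98k), Umbra→Route 3 ($25k), Granite→Route 7 ($110k), Larkspur→Route 4 ($133k) — total 98+25+110+133 = $366k.
Column-greedy (each route in turn goes to its best remaining carrier) gives $343k, worse by 23.
Next-best assignment: Flint→Route 3, Umbra→Route 7, Granite→Route 5, Larkspur→Route 4 = $365k.
Swapping Flint↔Granite (Flint→Route 7 $48k, Granite→Route 5 $135k) loses 25.
Granite's own top route is Route 5 ($135k), but forcing Granite→Route 5 and reassigning the rest optimally gives only $365k — worse by 1.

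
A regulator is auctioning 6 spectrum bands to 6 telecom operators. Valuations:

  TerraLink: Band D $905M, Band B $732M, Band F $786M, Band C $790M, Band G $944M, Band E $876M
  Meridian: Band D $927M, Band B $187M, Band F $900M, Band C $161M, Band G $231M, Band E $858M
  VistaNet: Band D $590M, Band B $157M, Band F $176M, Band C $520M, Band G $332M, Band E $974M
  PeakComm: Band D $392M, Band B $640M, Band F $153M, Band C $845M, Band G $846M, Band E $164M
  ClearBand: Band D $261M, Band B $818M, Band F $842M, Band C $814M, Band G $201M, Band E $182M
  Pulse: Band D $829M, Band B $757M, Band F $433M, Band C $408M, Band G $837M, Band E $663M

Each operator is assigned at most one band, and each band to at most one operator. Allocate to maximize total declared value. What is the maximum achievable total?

Max total: $5310M

Treat this as an assignment problem: match each operator to one band.
Optimal: TerraLink→Band G ($944M), Meridian→Band F ($900M), VistaNet→Band E ($974M), PeakComm→Band C ($845M), ClearBand→Band B ($818M), Pulse→Band D ($829M) — total 944+900+974+845+818+829 = $5310M.
Row-greedy (each operator in turn takes its best remaining band) gives $5289M, worse by 21.
Swapping TerraLink↔ClearBand (TerraLink→Band B $732M, ClearBand→Band G $201M) loses 829.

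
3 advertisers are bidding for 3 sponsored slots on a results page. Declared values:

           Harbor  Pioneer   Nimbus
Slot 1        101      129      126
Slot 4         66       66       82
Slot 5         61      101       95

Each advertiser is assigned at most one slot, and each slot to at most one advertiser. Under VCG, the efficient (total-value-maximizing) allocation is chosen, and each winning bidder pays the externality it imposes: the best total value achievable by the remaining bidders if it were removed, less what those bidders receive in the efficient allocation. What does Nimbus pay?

Nimbus pays $35.

Efficient allocation: Harbor→Slot 4 ($66), Pioneer→Slot 5 ($101), Nimbus→Slot 1 ($126); total welfare W = $293.
Nimbus receives Slot 1 at value $126, so the others get W − 126 = $167.
Without Nimbus: best allocation of the remaining 2 bidders over all 3 slots is Harbor→Slot 1 ($101), Pioneer→Slot 5 ($101), total $202.
VCG payment = (others' best without Nimbus) − (others' welfare with Nimbus) = 202 − 167 = $35.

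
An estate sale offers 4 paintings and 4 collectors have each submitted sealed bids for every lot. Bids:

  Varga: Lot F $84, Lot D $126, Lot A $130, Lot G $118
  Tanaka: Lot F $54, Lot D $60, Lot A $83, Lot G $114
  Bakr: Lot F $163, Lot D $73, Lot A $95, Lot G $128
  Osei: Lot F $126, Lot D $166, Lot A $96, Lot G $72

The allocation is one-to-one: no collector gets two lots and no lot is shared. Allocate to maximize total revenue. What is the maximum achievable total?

Maximum total: $573

Treat this as an assignment problem: match each collector to one lot.
Optimal: Varga→Lot A ($130), Tanaka→Lot G ($114), Bakr→Lot F ($163), Osei→Lot D ($166) — total 130+114+163+166 = $573.
Swapping Varga↔Bakr (Varga→Lot F $84, Bakr→Lot A $95) loses 114.
No other one-to-one assignment exceeds $573.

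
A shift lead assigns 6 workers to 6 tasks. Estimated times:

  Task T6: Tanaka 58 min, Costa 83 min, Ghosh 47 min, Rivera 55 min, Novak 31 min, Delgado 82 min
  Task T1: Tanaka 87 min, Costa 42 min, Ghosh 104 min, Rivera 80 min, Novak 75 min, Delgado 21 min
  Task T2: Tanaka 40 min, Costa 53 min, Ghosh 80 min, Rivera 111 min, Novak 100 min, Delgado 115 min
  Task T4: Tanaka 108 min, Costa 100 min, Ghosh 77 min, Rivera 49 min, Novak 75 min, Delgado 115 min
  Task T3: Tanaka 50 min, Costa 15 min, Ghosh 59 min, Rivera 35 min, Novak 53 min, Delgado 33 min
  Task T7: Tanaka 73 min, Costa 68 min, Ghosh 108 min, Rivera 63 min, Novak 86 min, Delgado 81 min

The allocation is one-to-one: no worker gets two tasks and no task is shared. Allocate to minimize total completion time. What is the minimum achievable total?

This is a one-to-one assignment (minimum-cost bipartite matching).
Optimal: Tanaka→Task T2 (40 min), Costa→Task T3 (15 min), Ghosh→Task T4 (77 min), Rivera→Task T7 (63 min), Novak→Task T6 (31 min), Delgado→Task T1 (21 min) — total 40+15+77+63+31+21 = 247 min.
Min-entry greedy (repeatedly take the single cheapest remaining cell) gives 264 min, worse by 17.

Min total: 247 min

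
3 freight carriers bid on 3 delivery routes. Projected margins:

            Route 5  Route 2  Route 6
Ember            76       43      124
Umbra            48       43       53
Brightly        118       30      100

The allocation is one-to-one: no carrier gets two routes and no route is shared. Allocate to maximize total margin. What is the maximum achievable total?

Max total: $285k

This is a one-to-one assignment (maximum-weight bipartite matching).
Optimal: Ember→Route 6 ($124k), Umbra→Route 2 ($43k), Brightly→Route 5 ($118k) — total 124+43+118 = $285k.
Next-best assignment: Ember→Route 5, Umbra→Route 2, Brightly→Route 6 = $219k.
Swapping Umbra↔Ember (Umbra→Route 6 $53k, Ember→Route 2 $43k) loses 71.
Every other assignment is strictly worse.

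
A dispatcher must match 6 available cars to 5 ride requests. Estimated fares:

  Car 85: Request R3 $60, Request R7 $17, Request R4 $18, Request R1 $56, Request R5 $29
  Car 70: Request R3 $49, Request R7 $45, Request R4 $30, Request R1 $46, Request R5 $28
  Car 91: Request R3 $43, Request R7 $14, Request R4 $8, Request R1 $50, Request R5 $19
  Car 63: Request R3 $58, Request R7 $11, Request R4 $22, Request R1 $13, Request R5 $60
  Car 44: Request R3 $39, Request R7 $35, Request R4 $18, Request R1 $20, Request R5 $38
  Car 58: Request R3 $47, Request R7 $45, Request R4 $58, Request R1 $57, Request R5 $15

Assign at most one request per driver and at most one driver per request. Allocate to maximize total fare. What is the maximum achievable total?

Optimal: Car 85→Request R3 ($60), Car 70→Request R7 ($45), Car 58→Request R4 ($58), Car 91→Request R1 ($50), Car 63→Request R5 ($60) — total 60+45+58+50+60 = $273.
Row-greedy (each driver in turn takes its best remaining request) gives $182, worse by 91.
Next-best assignment: Car 85→Request R3, Car 44→Request R7, Car 58→Request R4, Car 91→Request R1, Car 63→Request R5 = $263.

Maximum total: $273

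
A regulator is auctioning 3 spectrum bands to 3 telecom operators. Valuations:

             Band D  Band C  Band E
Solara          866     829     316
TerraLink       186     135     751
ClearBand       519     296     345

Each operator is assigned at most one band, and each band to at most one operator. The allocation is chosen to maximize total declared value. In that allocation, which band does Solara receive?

Solara receives Band C.

Optimal: Solara→Band C ($829M), TerraLink→Band E ($751M), ClearBand→Band D ($519M) — total 829+751+519 = $2099M.
Row-greedy (each operator in turn takes its best remaining band) gives $1913M, worse by 186.
Next-best assignment: Solara→Band D, TerraLink→Band E, ClearBand→Band C = $1913M.
Solara's own top band is Band D ($866M), but forcing Solara→Band D and reassigning the rest optimally gives only $1913M — worse by 186.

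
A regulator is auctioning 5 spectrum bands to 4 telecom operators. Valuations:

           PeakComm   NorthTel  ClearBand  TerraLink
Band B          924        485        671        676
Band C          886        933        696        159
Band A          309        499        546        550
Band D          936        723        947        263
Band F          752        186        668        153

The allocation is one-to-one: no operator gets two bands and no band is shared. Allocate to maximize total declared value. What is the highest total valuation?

Treat this as an assignment problem: match each operator to one band.
Optimal: PeakComm→Band B ($924M), NorthTel→Band C ($933M), ClearBand→Band D ($947M), TerraLink→Band A ($550M) — total 924+933+947+550 = $3354M.
Row-greedy (each operator in turn takes its best remaining band) gives $3090M, worse by 264.
Next-best assignment: PeakComm→Band F, NorthTel→Band C, ClearBand→Band D, TerraLink→Band B = $3308M.
No other one-to-one assignment exceeds $3354M.

Max total: $3354M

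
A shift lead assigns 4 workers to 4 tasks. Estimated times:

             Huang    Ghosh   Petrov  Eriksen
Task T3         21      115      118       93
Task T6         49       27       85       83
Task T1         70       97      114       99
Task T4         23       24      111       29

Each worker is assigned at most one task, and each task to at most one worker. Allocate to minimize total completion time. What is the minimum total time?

Minimum total: 191 min

Optimal: Huang→Task T3 (21 min), Ghosh→Task T6 (27 min), Petrov→Task T1 (114 min), Eriksen→Task T4 (29 min) — total 21+27+114+29 = 191 min.
Min-entry greedy (repeatedly take the single cheapest remaining cell) gives 242 min, worse by 51.
Swapping Ghosh↔Petrov (Ghosh→Task T1 97 min, Petrov→Task T6 85 min) adds 41.
No other one-to-one assignment undercuts 191 min.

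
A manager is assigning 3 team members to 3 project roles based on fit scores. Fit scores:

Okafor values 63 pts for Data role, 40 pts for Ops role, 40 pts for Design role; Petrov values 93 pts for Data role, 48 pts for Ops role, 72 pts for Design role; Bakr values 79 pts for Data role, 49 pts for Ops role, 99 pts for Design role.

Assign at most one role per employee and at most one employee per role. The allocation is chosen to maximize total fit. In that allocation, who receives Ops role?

Okafor receives Ops role.

This is the linear assignment problem.
Optimal: Okafor→Ops role (40 pts), Petrov→Data role (93 pts), Bakr→Design role (99 pts) — total 40+93+99 = 232 pts.
Column-greedy (each role in turn goes to its best remaining employee) gives 182 pts, worse by 50.
No other one-to-one assignment exceeds 232 pts.
Okafor's own top role is Data role (63 pts), but forcing Okafor→Data role and reassigning the rest optimally gives only 210 pts — worse by 22.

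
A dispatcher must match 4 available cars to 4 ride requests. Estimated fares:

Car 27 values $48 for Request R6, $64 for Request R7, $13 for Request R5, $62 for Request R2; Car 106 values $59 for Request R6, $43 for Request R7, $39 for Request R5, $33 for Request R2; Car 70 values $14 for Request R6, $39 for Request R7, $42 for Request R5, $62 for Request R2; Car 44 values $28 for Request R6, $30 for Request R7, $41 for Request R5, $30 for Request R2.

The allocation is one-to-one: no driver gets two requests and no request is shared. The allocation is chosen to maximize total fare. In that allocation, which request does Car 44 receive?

Optimal: Car 27→Request R7 ($64), Car 106→Request R6 ($59), Car 70→Request R2 ($62), Car 44→Request R5 ($41) — total 64+59+62+41 = $226.
Column-greedy (each request in turn goes to its best remaining driver) gives $195, worse by 31.
Next-best assignment: Car 27→Request R2, Car 106→Request R6, Car 70→Request R7, Car 44→Request R5 = $201.
Checked against all permutations: $226 is optimal.

Car 44 receives Request R5.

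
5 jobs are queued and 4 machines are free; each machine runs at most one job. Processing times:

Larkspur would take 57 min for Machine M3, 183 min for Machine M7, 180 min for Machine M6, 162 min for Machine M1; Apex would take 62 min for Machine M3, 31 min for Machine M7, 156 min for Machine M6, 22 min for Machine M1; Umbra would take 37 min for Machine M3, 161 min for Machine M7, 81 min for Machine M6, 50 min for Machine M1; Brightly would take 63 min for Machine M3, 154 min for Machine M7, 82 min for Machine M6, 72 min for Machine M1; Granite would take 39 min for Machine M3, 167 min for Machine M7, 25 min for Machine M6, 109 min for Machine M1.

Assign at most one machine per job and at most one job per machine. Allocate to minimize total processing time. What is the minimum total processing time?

Optimal: Larkspur→Machine M3 (57 min), Apex→Machine M7 (31 min), Granite→Machine M6 (25 min), Umbra→Machine M1 (50 min) — total 57+31+25+50 = 163 min.
Row-greedy (each job in turn takes its cheapest remaining machine) gives 314 min, worse by 151.
Next-best assignment: Umbra→Machine M3, Apex→Machine M7, Granite→Machine M6, Brightly→Machine M1 = 165 min.

Minimum total: 163 min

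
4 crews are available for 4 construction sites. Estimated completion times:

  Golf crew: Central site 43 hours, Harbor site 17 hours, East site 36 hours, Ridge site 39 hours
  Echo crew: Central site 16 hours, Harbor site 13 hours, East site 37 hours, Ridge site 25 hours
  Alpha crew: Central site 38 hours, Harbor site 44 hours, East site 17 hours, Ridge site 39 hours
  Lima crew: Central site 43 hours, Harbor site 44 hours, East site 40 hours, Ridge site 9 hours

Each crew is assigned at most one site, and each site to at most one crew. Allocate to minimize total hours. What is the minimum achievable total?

Minimum total: 59 hours

Optimal: Golf crew→Harbor site (17 hours), Echo crew→Central site (16 hours), Alpha crew→East site (17 hours), Lima crew→Ridge site (9 hours) — total 17+16+17+9 = 59 hours.
Min-entry greedy (repeatedly take the single cheapest remaining cell) gives 82 hours, worse by 23.
Next-best assignment: Golf crew→Central site, Echo crew→Harbor site, Alpha crew→East site, Lima crew→Ridge site = 82 hours.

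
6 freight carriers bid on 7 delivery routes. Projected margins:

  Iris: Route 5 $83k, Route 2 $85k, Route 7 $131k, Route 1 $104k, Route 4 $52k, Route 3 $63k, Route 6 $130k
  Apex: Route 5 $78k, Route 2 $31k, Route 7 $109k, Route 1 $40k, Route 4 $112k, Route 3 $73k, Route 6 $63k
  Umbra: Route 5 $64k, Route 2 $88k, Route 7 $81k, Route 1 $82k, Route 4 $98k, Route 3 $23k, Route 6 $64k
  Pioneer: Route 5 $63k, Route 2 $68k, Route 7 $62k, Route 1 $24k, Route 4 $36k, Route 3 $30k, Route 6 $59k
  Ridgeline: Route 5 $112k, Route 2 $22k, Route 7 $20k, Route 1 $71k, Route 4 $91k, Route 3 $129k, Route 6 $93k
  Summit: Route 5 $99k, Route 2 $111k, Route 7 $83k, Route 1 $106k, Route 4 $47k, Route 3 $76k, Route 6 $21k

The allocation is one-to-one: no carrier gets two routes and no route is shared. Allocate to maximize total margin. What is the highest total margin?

Optimal: Iris→Route 6 ($130k), Apex→Route 7 ($109k), Umbra→Route 4 ($98k), Pioneer→Route 5 ($63k), Ridgeline→Route 3 ($129k), Summit→Route 2 ($111k) — total 130+109+98+63+129+111 = $640k.
Row-greedy (each carrier in turn takes its best remaining route) gives $629k, worse by 11.

Maximum total: $640k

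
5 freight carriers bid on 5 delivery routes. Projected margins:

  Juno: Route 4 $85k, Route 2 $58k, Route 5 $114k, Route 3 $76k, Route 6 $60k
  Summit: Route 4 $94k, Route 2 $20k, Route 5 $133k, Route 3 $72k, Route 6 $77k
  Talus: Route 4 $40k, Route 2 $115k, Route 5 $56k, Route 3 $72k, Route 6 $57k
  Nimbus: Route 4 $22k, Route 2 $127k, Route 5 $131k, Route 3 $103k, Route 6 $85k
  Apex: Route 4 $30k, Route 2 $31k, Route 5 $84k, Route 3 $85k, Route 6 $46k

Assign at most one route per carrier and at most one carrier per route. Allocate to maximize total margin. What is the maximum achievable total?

Optimal: Juno→Route 4 ($85k), Summit→Route 5 ($133k), Talus→Route 2 ($115k), Nimbus→Route 6 ($85k), Apex→Route 3 ($85k) — total 85+133+115+85+85 = $503k.
Swapping Apex↔Juno (Apex→Route 4 $30k, Juno→Route 3 $76k) loses 64.
Every other assignment is strictly worse.

Max total: $503k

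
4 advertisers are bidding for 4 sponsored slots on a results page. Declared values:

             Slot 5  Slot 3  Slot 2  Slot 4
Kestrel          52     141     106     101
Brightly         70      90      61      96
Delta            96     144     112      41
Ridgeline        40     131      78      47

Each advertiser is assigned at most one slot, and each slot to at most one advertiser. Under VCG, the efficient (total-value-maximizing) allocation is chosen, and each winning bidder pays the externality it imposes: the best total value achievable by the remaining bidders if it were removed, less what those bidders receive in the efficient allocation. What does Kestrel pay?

Kestrel pays $16.

Efficient allocation: Kestrel→Slot 2 ($106), Brightly→Slot 4 ($96), Delta→Slot 5 ($96), Ridgeline→Slot 3 ($131); total welfare W = $429.
Kestrel receives Slot 2 at value $106, so the others get W − 106 = $323.
Without Kestrel: best allocation of the remaining 3 bidders over all 4 slots is Brightly→Slot 4 ($96), Delta→Slot 2 ($112), Ridgeline→Slot 3 ($131), total $339.
VCG payment = (others' best without Kestrel) − (others' welfare with Kestrel) = 339 − 323 = $16.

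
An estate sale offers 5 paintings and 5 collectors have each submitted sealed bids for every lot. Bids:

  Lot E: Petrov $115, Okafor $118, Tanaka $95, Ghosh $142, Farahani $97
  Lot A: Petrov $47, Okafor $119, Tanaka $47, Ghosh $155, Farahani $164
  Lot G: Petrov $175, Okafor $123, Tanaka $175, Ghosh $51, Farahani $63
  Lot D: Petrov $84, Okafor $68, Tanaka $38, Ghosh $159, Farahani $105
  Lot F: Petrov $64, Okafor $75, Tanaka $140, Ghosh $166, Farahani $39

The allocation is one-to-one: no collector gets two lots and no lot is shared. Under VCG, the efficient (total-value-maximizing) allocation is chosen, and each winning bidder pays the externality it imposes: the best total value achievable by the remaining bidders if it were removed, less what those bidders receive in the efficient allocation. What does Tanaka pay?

Efficient allocation: Petrov→Lot G ($175), Okafor→Lot E ($118), Tanaka→Lot F ($140), Ghosh→Lot D ($159), Farahani→Lot A ($164); total welfare W = $756.
Tanaka receives Lot F at value $140, so the others get W − 140 = $616.
Without Tanaka: best allocation of the remaining 4 bidders over all 5 lots is Petrov→Lot G ($175), Okafor→Lot E ($118), Ghosh→Lot F ($166), Farahani→Lot A ($164), total $623.
VCG payment = (others' best without Tanaka) − (others' welfare with Tanaka) = 623 − 616 = $7.

Tanaka pays $7.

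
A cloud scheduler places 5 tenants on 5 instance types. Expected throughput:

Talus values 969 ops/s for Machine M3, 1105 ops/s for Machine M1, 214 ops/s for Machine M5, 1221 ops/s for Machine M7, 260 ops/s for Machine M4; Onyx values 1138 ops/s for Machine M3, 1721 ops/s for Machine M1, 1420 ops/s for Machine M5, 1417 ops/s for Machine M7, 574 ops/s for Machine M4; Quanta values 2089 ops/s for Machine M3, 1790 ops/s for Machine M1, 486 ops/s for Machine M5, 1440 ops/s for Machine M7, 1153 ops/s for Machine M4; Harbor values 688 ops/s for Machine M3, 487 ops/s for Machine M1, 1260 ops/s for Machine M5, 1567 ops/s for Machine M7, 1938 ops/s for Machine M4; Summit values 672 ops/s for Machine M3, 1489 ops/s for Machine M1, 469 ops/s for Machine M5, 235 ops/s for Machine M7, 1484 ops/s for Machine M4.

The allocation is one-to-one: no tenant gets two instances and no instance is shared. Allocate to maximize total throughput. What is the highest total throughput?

Treat this as an assignment problem: match each tenant to one instance.
Optimal: Talus→Machine M7 (1221 ops/s), Onyx→Machine M5 (1420 ops/s), Quanta→Machine M3 (2089 ops/s), Harbor→Machine M4 (1938 ops/s), Summit→Machine M1 (1489 ops/s) — total 1221+1420+2089+1938+1489 = 8157 ops/s.
Next-best assignment: Talus→Machine M7, Onyx→Machine M1, Quanta→Machine M3, Harbor→Machine M5, Summit→Machine M4 = 7775 ops/s.
Swapping Onyx↔Quanta (Onyx→Machine M3 1138 ops/s, Quanta→Machine M5 486 ops/s) loses 1885.

Max total: 8157 ops/s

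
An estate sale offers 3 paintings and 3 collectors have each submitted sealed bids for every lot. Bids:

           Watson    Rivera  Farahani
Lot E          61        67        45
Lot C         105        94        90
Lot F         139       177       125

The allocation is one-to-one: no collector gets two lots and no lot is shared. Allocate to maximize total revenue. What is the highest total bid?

Maximum total: $328

This is the linear assignment problem.
Optimal: Watson→Lot E ($61), Rivera→Lot F ($177), Farahani→Lot C ($90) — total 61+177+90 = $328.
No other one-to-one assignment exceeds $328.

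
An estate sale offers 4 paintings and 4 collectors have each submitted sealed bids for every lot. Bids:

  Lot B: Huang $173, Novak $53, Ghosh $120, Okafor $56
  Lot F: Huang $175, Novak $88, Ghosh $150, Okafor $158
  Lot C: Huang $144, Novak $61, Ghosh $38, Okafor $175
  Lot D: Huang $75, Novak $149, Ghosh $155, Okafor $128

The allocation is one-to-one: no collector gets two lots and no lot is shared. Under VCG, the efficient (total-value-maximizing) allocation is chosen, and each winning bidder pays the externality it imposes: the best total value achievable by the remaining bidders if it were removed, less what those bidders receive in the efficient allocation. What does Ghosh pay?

Efficient allocation: Huang→Lot B ($173), Novak→Lot D ($149), Ghosh→Lot F ($150), Okafor→Lot C ($175); total welfare W = $647.
Ghosh receives Lot F at value $150, so the others get W − 150 = $497.
Without Ghosh: best allocation of the remaining 3 bidders over all 4 lots is Huang→Lot F ($175), Novak→Lot D ($149), Okafor→Lot C ($175), total $499.
VCG payment = (others' best without Ghosh) − (others' welfare with Ghosh) = 499 − 497 = $2.

Ghosh pays $2.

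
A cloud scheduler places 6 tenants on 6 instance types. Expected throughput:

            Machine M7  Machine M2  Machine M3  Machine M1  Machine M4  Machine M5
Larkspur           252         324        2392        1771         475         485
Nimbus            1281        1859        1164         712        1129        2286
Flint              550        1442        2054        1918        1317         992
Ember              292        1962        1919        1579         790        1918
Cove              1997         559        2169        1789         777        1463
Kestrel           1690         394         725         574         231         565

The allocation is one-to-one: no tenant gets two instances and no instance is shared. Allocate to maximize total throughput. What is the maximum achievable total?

Optimal: Larkspur→Machine M3 (2392 ops/s), Nimbus→Machine M5 (2286 ops/s), Flint→Machine M4 (1317 ops/s), Ember→Machine M2 (1962 ops/s), Cove→Machine M1 (1789 ops/s), Kestrel→Machine M7 (1690 ops/s) — total 2392+2286+1317+1962+1789+1690 = 11436 ops/s.
Max-entry greedy (repeatedly take the single best remaining cell) gives 10786 ops/s, worse by 650.
Next-best assignment: Larkspur→Machine M1, Nimbus→Machine M5, Flint→Machine M4, Ember→Machine M2, Cove→Machine M3, Kestrel→Machine M7 = 11195 ops/s.

Max total: 11436 ops/s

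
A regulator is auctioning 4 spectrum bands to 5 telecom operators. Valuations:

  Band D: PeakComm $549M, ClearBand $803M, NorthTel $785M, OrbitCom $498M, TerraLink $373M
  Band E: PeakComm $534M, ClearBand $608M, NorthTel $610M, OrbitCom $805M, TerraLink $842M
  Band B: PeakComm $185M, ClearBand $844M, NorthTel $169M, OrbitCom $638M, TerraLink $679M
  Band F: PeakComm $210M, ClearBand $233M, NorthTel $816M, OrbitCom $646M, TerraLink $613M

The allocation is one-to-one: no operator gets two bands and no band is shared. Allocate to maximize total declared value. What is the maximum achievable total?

Optimal: NorthTel→Band D ($785M), TerraLink→Band E ($842M), ClearBand→Band B ($844M), OrbitCom→Band F ($646M) — total 785+842+844+646 = $3117M.
Row-greedy (each operator in turn takes its best remaining band) gives $3014M, worse by 103.
Next-best assignment: ClearBand→Band D, OrbitCom→Band E, TerraLink→Band B, NorthTel→Band F = $3103M.
Swapping NorthTel↔OrbitCom (NorthTel→Band F $816M, OrbitCom→Band D $498M) loses 117.

Max total: $3117M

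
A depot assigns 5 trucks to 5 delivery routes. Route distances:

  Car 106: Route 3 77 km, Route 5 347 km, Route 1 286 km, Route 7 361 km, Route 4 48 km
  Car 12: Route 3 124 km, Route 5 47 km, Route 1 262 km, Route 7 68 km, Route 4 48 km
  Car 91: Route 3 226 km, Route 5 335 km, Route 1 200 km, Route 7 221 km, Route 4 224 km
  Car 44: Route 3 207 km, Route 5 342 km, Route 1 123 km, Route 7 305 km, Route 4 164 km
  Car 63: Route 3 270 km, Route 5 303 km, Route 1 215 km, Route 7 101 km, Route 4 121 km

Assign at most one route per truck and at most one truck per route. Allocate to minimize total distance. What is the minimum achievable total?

Optimal: Car 106→Route 4 (48 km), Car 12→Route 5 (47 km), Car 91→Route 3 (226 km), Car 44→Route 1 (123 km), Car 63→Route 7 (101 km) — total 48+47+226+123+101 = 545 km.
Column-greedy (each route in turn goes to its cheapest remaining truck) gives 572 km, worse by 27.
Next-best assignment: Car 106→Route 3, Car 12→Route 5, Car 91→Route 4, Car 44→Route 1, Car 63→Route 7 = 572 km.
Swapping Car 106↔Car 12 (Car 106→Route 5 347 km, Car 12→Route 4 48 km) adds 300.
Every other assignment is strictly worse.

Min total: 545 km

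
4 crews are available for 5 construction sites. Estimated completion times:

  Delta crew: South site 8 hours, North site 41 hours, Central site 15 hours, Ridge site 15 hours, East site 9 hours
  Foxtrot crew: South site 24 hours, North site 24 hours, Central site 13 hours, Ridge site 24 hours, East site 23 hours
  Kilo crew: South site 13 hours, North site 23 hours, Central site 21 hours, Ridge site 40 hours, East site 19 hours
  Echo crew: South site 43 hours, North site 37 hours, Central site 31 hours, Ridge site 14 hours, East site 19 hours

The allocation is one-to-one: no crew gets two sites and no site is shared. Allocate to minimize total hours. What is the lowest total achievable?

Min total: 49 hours

Optimal: Delta crew→East site (9 hours), Foxtrot crew→Central site (13 hours), Kilo crew→South site (13 hours), Echo crew→Ridge site (14 hours) — total 9+13+13+14 = 49 hours.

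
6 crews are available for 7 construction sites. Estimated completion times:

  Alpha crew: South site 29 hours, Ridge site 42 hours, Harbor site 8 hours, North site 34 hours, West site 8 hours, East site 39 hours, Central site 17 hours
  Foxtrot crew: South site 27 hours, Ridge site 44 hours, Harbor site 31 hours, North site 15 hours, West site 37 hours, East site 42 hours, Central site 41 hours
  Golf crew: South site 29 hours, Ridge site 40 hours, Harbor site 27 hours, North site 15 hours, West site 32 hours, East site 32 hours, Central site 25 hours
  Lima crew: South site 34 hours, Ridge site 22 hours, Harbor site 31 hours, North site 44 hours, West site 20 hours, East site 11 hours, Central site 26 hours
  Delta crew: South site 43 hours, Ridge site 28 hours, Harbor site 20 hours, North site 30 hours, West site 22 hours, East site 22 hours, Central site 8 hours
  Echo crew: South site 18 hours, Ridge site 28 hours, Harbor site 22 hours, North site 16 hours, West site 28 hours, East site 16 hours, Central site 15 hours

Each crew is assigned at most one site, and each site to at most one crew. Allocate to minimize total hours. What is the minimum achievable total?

Min total: 87 hours

This is the linear assignment problem.
Optimal: Alpha crew→West site (8 hours), Foxtrot crew→North site (15 hours), Golf crew→Harbor site (27 hours), Lima crew→East site (11 hours), Delta crew→Central site (8 hours), Echo crew→South site (18 hours) — total 8+15+27+11+8+18 = 87 hours.
Min-entry greedy (repeatedly take the single cheapest remaining cell) gives 92 hours, worse by 5.
Next-best assignment: Alpha crew→West site, Foxtrot crew→South site, Golf crew→North site, Lima crew→East site, Delta crew→Central site, Echo crew→Harbor site = 91 hours.
Checked against all permutations: 87 hours is optimal.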